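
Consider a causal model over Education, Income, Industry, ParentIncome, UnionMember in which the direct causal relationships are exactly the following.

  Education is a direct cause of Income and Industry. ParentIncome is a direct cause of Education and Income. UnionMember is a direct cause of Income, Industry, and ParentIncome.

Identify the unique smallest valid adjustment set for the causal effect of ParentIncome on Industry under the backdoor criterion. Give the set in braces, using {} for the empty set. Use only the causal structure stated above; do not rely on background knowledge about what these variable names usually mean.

Variables eligible for adjustment (non-descendants of ParentIncome, excluding ParentIncome and Industry): {UnionMember}.
Backdoor paths from ParentIncome to Industry:
  P1: ParentIncome <- UnionMember -> Industry
  P2: ParentIncome <- UnionMember -> Income <- Education -> Industry
The empty set is not sufficient: P1 (ParentIncome <- UnionMember -> Industry) has no collider blocking it and no conditioned non-collider, so it is open.
Try {UnionMember}:
  P1: blocked at fork node UnionMember ∈ conditioning set.
  P2: blocked at fork node UnionMember ∈ conditioning set.
{UnionMember} contains no descendant of ParentIncome and blocks every backdoor path.
{UnionMember} is the unique smallest valid adjustment set.

{UnionMember}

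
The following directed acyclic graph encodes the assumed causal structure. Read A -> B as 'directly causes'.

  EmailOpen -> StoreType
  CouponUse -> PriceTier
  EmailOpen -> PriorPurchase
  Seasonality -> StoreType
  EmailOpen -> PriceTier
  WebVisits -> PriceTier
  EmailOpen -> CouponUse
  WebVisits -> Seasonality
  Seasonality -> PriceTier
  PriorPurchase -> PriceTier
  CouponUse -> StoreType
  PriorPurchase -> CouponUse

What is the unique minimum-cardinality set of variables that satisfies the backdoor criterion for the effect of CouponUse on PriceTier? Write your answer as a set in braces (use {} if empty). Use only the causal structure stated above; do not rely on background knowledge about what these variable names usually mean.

{EmailOpen, PriorPurchase}

Variables eligible for adjustment (non-descendants of CouponUse, excluding CouponUse and PriceTier): {EmailOpen, PriorPurchase, Seasonality, WebVisits}.
Backdoor paths from CouponUse to PriceTier:
  P1: CouponUse <- EmailOpen -> PriorPurchase -> PriceTier
  P2: CouponUse <- EmailOpen -> StoreType <- Seasonality <- WebVisits -> PriceTier
  P3: CouponUse <- EmailOpen -> StoreType <- Seasonality -> PriceTier
  P4: CouponUse <- EmailOpen -> PriceTier
  P5: CouponUse <- PriorPurchase <- EmailOpen -> StoreType <- Seasonality <- WebVisits -> PriceTier
  P6: CouponUse <- PriorPurchase <- EmailOpen -> StoreType <- Seasonality -> PriceTier
  P7: CouponUse <- PriorPurchase <- EmailOpen -> PriceTier
  P8: CouponUse <- PriorPurchase -> PriceTier
The empty set is not sufficient: P1 (CouponUse <- EmailOpen -> PriorPurchase -> PriceTier) has no collider blocking it and no conditioned non-collider, so it is open.
Try {EmailOpen, PriorPurchase}:
  P1: blocked at fork node EmailOpen ∈ conditioning set.
  P2: blocked at fork node EmailOpen ∈ conditioning set.
  P3: blocked at fork node EmailOpen ∈ conditioning set.
  P4: blocked at fork node EmailOpen ∈ conditioning set.
  P5: blocked at chain node PriorPurchase ∈ conditioning set.
  P6: blocked at chain node PriorPurchase ∈ conditioning set.
  P7: blocked at chain node PriorPurchase ∈ conditioning set.
  P8: blocked at fork node PriorPurchase ∈ conditioning set.
{EmailOpen, PriorPurchase} contains no descendant of CouponUse and blocks every backdoor path.
Every element of {EmailOpen, PriorPurchase} is needed (dropping EmailOpen leaves P4 open; dropping PriorPurchase leaves P8 open), so no proper subset is valid.
Among all size-2 subsets of the eligible variables, only {EmailOpen, PriorPurchase} blocks every backdoor path, so it is the unique smallest valid adjustment set.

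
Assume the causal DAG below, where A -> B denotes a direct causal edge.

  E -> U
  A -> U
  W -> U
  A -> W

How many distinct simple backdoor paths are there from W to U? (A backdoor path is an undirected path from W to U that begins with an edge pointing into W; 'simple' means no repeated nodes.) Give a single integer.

A backdoor path from W to U is any simple undirected path whose first edge points into W (i.e. leaves W via a parent).
Parents of W: {A}.
Enumerating:
  P1: W <- A -> U
That exhausts the simple backdoor paths. Count: 1.

1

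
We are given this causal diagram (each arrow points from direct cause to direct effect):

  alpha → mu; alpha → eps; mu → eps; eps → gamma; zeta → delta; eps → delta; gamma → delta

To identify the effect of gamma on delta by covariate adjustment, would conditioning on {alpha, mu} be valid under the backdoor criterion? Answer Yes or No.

No

Backdoor paths from gamma to delta (paths whose first edge points into gamma):
  P1: gamma <- eps -> delta
Condition 1 (no descendant of gamma in the set): holds — descendants of gamma are {delta}; none are in {alpha, mu}.
Condition 2 (every backdoor path blocked by {alpha, mu}):
  P1: open — no interior node is in the conditioning set.
{alpha, mu} does not satisfy the backdoor criterion.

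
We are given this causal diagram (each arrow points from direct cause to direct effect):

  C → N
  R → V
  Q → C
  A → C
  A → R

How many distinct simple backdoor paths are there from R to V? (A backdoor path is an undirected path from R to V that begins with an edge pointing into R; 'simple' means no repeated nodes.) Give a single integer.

0

A backdoor path from R to V is any simple undirected path whose first edge points into R (i.e. leaves R via a parent).
Parents of R: {A}.
No simple path from any parent of R reaches V without revisiting R, so there are no backdoor paths.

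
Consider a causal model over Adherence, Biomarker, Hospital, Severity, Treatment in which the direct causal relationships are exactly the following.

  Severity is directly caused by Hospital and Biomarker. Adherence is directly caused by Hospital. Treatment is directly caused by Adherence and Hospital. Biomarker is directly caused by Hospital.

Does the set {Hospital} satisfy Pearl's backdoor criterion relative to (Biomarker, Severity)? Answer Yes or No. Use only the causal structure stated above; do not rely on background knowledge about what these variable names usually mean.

Yes

Backdoor paths from Biomarker to Severity (paths whose first edge points into Biomarker):
  P1: Biomarker <- Hospital -> Severity
Condition 1 (no descendant of Biomarker in the set): holds — descendants of Biomarker are {Severity}; none are in {Hospital}.
Condition 2 (every backdoor path blocked by {Hospital}):
  P1: blocked at fork node Hospital ∈ conditioning set.
{Hospital} satisfies the backdoor criterion.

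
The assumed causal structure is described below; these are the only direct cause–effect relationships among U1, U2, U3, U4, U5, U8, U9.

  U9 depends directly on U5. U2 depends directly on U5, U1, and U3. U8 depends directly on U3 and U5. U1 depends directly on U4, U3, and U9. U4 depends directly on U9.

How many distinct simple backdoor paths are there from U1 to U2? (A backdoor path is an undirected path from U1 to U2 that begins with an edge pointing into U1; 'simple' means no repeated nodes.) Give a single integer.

6

A backdoor path from U1 to U2 is any simple undirected path whose first edge points into U1 (i.e. leaves U1 via a parent).
Parents of U1: {U3, U4, U9}.
Enumerating:
  P1: U1 <- U9 <- U5 -> U8 <- U3 -> U2
  P2: U1 <- U9 <- U5 -> U2
  P3: U1 <- U3 -> U8 <- U5 -> U2
  P4: U1 <- U3 -> U2
  P5: U1 <- U4 <- U9 <- U5 -> U8 <- U3 -> U2
  P6: U1 <- U4 <- U9 <- U5 -> U2
That exhausts the simple backdoor paths. Count: 6.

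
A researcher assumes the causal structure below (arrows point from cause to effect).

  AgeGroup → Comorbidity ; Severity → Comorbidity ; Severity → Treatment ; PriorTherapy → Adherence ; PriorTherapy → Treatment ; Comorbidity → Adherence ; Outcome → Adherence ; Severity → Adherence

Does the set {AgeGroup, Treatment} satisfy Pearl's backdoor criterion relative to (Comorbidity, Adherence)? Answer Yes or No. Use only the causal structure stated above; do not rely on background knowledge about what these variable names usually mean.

Backdoor paths from Comorbidity to Adherence (paths whose first edge points into Comorbidity):
  P1: Comorbidity <- Severity -> Adherence
  P2: Comorbidity <- Severity -> Treatment <- PriorTherapy -> Adherence
Condition 1 (no descendant of Comorbidity in the set): holds — descendants of Comorbidity are {Adherence}; none are in {AgeGroup, Treatment}.
Condition 2 (every backdoor path blocked by {AgeGroup, Treatment}):
  P1: open — no interior node is in the conditioning set.
  P2: open — collider(s) Treatment are conditioned on (or have a conditioned descendant) and no non-collider on the path is in the set.
{AgeGroup, Treatment} does not satisfy the backdoor criterion.

No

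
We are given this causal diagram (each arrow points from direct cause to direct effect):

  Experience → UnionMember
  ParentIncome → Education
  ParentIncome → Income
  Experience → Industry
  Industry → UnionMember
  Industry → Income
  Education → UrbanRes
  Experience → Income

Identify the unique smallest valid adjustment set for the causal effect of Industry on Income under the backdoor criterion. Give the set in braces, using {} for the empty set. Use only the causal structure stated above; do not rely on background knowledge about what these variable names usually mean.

Variables eligible for adjustment (non-descendants of Industry, excluding Industry and Income): {Education, Experience, ParentIncome, UrbanRes}.
Backdoor paths from Industry to Income:
  P1: Industry <- Experience -> Income
The empty set is not sufficient: P1 (Industry <- Experience -> Income) has no collider blocking it and no conditioned non-collider, so it is open.
Try {Experience}:
  P1: blocked at fork node Experience ∈ conditioning set.
{Experience} contains no descendant of Industry and blocks every backdoor path.
No other singleton works — e.g. {ParentIncome} leaves P1 open — so {Experience} is the unique smallest valid adjustment set.

{Experience}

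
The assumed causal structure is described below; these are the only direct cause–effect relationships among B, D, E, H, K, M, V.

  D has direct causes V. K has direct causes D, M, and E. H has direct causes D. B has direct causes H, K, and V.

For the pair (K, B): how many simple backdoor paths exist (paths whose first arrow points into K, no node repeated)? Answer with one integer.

A backdoor path from K to B is any simple undirected path whose first edge points into K (i.e. leaves K via a parent).
Parents of K: {D, E, M}.
Enumerating:
  P1: K <- D <- V -> B
  P2: K <- D -> H -> B
That exhausts the simple backdoor paths. Count: 2.

2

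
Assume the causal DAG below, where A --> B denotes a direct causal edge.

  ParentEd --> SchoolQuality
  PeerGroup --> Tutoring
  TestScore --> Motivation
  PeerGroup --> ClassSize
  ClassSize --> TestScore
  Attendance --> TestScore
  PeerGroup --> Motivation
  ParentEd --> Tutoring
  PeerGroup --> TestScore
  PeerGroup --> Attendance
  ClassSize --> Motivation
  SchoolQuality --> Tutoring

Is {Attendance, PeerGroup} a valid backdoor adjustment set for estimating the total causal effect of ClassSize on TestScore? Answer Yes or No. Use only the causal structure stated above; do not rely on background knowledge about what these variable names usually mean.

Backdoor paths from ClassSize to TestScore (paths whose first edge points into ClassSize):
  P1: ClassSize <- PeerGroup -> Attendance -> TestScore
  P2: ClassSize <- PeerGroup -> TestScore
  P3: ClassSize <- PeerGroup -> Motivation <- TestScore
Condition 1 (no descendant of ClassSize in the set): holds — descendants of ClassSize are {Motivation, TestScore}; none are in {Attendance, PeerGroup}.
Condition 2 (every backdoor path blocked by {Attendance, PeerGroup}):
  P1: blocked at fork node PeerGroup ∈ conditioning set.
  P2: blocked at fork node PeerGroup ∈ conditioning set.
  P3: blocked at fork node PeerGroup ∈ conditioning set.
{Attendance, PeerGroup} satisfies the backdoor criterion.

Yes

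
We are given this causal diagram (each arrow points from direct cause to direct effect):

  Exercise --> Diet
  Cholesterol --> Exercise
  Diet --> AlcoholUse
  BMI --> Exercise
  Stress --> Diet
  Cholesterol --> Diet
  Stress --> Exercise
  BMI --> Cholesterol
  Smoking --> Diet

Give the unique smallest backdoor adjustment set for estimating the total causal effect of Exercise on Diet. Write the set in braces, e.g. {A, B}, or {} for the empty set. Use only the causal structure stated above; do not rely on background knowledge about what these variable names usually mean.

{Cholesterol, Stress}

Variables eligible for adjustment (non-descendants of Exercise, excluding Exercise and Diet): {BMI, Cholesterol, Smoking, Stress}.
Backdoor paths from Exercise to Diet:
  P1: Exercise <- Stress -> Diet
  P2: Exercise <- BMI -> Cholesterol -> Diet
  P3: Exercise <- Cholesterol -> Diet
The empty set is not sufficient: P1 (Exercise <- Stress -> Diet) has no collider blocking it and no conditioned non-collider, so it is open.
Try {Cholesterol, Stress}:
  P1: blocked at fork node Stress ∈ conditioning set.
  P2: blocked at chain node Cholesterol ∈ conditioning set.
  P3: blocked at fork node Cholesterol ∈ conditioning set.
{Cholesterol, Stress} contains no descendant of Exercise and blocks every backdoor path.
Every element of {Cholesterol, Stress} is needed (dropping Cholesterol leaves P2 open; dropping Stress leaves P1 open), so no proper subset is valid.
Among all size-2 subsets of the eligible variables, only {Cholesterol, Stress} blocks every backdoor path, so it is the unique smallest valid adjustment set.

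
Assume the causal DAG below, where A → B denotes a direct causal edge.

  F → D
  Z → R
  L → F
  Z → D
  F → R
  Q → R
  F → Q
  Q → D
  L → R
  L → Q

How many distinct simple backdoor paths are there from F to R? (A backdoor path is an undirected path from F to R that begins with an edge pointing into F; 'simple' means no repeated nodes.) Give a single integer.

A backdoor path from F to R is any simple undirected path whose first edge points into F (i.e. leaves F via a parent).
Parents of F: {L}.
Enumerating:
  P1: F <- L -> Q -> D <- Z -> R
  P2: F <- L -> Q -> R
  P3: F <- L -> R
That exhausts the simple backdoor paths. Count: 3.

3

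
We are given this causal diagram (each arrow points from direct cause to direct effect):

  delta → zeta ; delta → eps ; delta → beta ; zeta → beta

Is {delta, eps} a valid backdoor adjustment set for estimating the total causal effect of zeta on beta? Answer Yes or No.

Backdoor paths from zeta to beta (paths whose first edge points into zeta):
  P1: zeta <- delta -> beta
Condition 1 (no descendant of zeta in the set): holds — descendants of zeta are {beta}; none are in {delta, eps}.
Condition 2 (every backdoor path blocked by {delta, eps}):
  P1: blocked at fork node delta ∈ conditioning set.
{delta, eps} satisfies the backdoor criterion.

Yes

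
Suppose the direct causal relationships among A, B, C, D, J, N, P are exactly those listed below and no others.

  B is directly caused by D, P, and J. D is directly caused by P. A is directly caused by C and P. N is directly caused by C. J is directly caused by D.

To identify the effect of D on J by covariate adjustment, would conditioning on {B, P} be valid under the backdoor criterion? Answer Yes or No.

Backdoor paths from D to J (paths whose first edge points into D):
  P1: D <- P -> B <- J
Condition 1 (no descendant of D in the set): FAILS — B is a descendant of D.
Condition 2 (every backdoor path blocked by {B, P}):
  P1: blocked at fork node P ∈ conditioning set.
{B, P} does not satisfy the backdoor criterion.

No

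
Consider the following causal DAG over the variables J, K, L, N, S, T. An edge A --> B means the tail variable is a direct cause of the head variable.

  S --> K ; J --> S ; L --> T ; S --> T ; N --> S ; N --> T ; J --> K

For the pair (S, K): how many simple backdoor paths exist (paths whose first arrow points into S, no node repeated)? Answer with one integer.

A backdoor path from S to K is any simple undirected path whose first edge points into S (i.e. leaves S via a parent).
Parents of S: {J, N}.
Enumerating:
  P1: S <- J -> K
That exhausts the simple backdoor paths. Count: 1.

1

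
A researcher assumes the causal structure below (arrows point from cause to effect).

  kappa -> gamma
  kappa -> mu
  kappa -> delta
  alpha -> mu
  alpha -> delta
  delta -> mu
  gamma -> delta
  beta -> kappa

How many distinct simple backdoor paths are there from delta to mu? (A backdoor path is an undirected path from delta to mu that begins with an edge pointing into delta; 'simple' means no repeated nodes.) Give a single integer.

3

A backdoor path from delta to mu is any simple undirected path whose first edge points into delta (i.e. leaves delta via a parent).
Parents of delta: {alpha, gamma, kappa}.
Enumerating:
  P1: delta <- alpha -> mu
  P2: delta <- kappa -> mu
  P3: delta <- gamma <- kappa -> mu
That exhausts the simple backdoor paths. Count: 3.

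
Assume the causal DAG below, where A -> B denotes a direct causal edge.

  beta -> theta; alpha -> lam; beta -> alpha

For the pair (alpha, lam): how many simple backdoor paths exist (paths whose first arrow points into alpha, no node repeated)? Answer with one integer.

A backdoor path from alpha to lam is any simple undirected path whose first edge points into alpha (i.e. leaves alpha via a parent).
Parents of alpha: {beta}.
No simple path from any parent of alpha reaches lam without revisiting alpha, so there are no backdoor paths.

0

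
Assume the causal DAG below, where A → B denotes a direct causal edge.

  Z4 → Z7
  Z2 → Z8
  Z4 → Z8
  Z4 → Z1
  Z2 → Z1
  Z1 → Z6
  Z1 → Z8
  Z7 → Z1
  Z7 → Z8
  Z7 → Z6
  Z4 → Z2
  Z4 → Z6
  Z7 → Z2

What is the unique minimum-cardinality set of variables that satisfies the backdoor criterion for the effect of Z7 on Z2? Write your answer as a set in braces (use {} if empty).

{Z4}

Variables eligible for adjustment (non-descendants of Z7, excluding Z7 and Z2): {Z4}.
Backdoor paths from Z7 to Z2:
  P1: Z7 <- Z4 -> Z2
  P2: Z7 <- Z4 -> Z1 <- Z2
  P3: Z7 <- Z4 -> Z1 -> Z8 <- Z2
  P4: Z7 <- Z4 -> Z8 <- Z2
  P5: Z7 <- Z4 -> Z8 <- Z1 <- Z2
  P6: Z7 <- Z4 -> Z6 <- Z1 <- Z2
  P7: Z7 <- Z4 -> Z6 <- Z1 -> Z8 <- Z2
The empty set is not sufficient: P1 (Z7 <- Z4 -> Z2) has no collider blocking it and no conditioned non-collider, so it is open.
Try {Z4}:
  P1: blocked at fork node Z4 ∈ conditioning set.
  P2: blocked at fork node Z4 ∈ conditioning set.
  P3: blocked at fork node Z4 ∈ conditioning set.
  P4: blocked at fork node Z4 ∈ conditioning set.
  P5: blocked at fork node Z4 ∈ conditioning set.
  P6: blocked at fork node Z4 ∈ conditioning set.
  P7: blocked at fork node Z4 ∈ conditioning set.
{Z4} contains no descendant of Z7 and blocks every backdoor path.
{Z4} is the unique smallest valid adjustment set.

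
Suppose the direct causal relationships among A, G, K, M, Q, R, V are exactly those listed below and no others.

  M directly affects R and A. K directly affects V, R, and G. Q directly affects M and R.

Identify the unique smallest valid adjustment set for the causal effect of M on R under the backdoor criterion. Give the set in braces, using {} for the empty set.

{Q}

Variables eligible for adjustment (non-descendants of M, excluding M and R): {G, K, Q, V}.
Backdoor paths from M to R:
  P1: M <- Q -> R
The empty set is not sufficient: P1 (M <- Q -> R) has no collider blocking it and no conditioned non-collider, so it is open.
Try {Q}:
  P1: blocked at fork node Q ∈ conditioning set.
{Q} contains no descendant of M and blocks every backdoor path.
No other singleton works — e.g. {K} leaves P1 open — so {Q} is the unique smallest valid adjustment set.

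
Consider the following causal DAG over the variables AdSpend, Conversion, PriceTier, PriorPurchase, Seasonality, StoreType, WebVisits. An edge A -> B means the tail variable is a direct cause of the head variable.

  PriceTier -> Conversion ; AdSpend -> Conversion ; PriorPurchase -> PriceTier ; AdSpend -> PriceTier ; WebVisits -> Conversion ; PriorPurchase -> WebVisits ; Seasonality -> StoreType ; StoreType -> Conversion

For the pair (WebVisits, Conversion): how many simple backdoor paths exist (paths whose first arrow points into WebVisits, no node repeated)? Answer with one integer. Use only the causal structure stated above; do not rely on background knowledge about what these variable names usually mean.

A backdoor path from WebVisits to Conversion is any simple undirected path whose first edge points into WebVisits (i.e. leaves WebVisits via a parent).
Parents of WebVisits: {PriorPurchase}.
Enumerating:
  P1: WebVisits <- PriorPurchase -> PriceTier <- AdSpend -> Conversion
  P2: WebVisits <- PriorPurchase -> PriceTier -> Conversion
That exhausts the simple backdoor paths. Count: 2.

2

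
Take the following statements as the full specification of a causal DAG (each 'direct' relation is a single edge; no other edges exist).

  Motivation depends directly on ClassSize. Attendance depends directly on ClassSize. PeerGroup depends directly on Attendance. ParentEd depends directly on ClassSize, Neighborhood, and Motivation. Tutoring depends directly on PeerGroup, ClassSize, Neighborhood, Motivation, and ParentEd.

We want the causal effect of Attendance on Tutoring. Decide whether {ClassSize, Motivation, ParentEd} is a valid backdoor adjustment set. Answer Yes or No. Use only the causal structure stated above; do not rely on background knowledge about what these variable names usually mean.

Backdoor paths from Attendance to Tutoring (paths whose first edge points into Attendance):
  P1: Attendance <- ClassSize -> Motivation -> ParentEd <- Neighborhood -> Tutoring
  P2: Attendance <- ClassSize -> Motivation -> ParentEd -> Tutoring
  P3: Attendance <- ClassSize -> Motivation -> Tutoring
  P4: Attendance <- ClassSize -> ParentEd <- Motivation -> Tutoring
  P5: Attendance <- ClassSize -> ParentEd <- Neighborhood -> Tutoring
  P6: Attendance <- ClassSize -> ParentEd -> Tutoring
  P7: Attendance <- ClassSize -> Tutoring
Condition 1 (no descendant of Attendance in the set): holds — descendants of Attendance are {PeerGroup, Tutoring}; none are in {ClassSize, Motivation, ParentEd}.
Condition 2 (every backdoor path blocked by {ClassSize, Motivation, ParentEd}):
  P1: blocked at fork node ClassSize ∈ conditioning set.
  P2: blocked at fork node ClassSize ∈ conditioning set.
  P3: blocked at fork node ClassSize ∈ conditioning set.
  P4: blocked at fork node ClassSize ∈ conditioning set.
  P5: blocked at fork node ClassSize ∈ conditioning set.
  P6: blocked at fork node ClassSize ∈ conditioning set.
  P7: blocked at fork node ClassSize ∈ conditioning set.
{ClassSize, Motivation, ParentEd} satisfies the backdoor criterion.

Yes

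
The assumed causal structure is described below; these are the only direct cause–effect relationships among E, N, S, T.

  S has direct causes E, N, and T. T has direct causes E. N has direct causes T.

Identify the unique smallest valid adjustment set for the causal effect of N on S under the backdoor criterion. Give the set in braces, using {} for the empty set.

{T}

Variables eligible for adjustment (non-descendants of N, excluding N and S): {E, T}.
Backdoor paths from N to S:
  P1: N <- T <- E -> S
  P2: N <- T -> S
The empty set is not sufficient: P1 (N <- T <- E -> S) has no collider blocking it and no conditioned non-collider, so it is open.
Try {T}:
  P1: blocked at chain node T ∈ conditioning set.
  P2: blocked at fork node T ∈ conditioning set.
{T} contains no descendant of N and blocks every backdoor path.
No other singleton works — e.g. {E} leaves P2 open — so {T} is the unique smallest valid adjustment set.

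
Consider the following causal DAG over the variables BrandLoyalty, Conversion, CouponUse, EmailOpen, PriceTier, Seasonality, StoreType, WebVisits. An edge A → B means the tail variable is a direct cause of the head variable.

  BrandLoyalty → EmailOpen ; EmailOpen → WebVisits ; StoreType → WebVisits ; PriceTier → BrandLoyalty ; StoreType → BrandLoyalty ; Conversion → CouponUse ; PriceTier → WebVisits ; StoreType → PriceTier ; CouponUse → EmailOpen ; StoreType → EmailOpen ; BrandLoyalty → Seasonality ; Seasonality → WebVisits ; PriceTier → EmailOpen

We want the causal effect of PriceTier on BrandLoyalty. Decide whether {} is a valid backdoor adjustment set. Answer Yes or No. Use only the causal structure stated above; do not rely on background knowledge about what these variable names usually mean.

Backdoor paths from PriceTier to BrandLoyalty (paths whose first edge points into PriceTier):
  P1: PriceTier <- StoreType -> BrandLoyalty
  P2: PriceTier <- StoreType -> EmailOpen <- BrandLoyalty
  P3: PriceTier <- StoreType -> EmailOpen -> WebVisits <- Seasonality <- BrandLoyalty
  P4: PriceTier <- StoreType -> WebVisits <- Seasonality <- BrandLoyalty
  P5: PriceTier <- StoreType -> WebVisits <- EmailOpen <- BrandLoyalty
Condition 1 (no descendant of PriceTier in the set): holds — descendants of PriceTier are {BrandLoyalty, EmailOpen, Seasonality, WebVisits}; none are in {}.
Condition 2 (every backdoor path blocked by {}):
  P1: open — no interior node is in the conditioning set.
  P2: blocked at collider EmailOpen (neither it nor any descendant is in the conditioning set).
  P3: blocked at collider WebVisits (neither it nor any descendant is in the conditioning set).
  P4: blocked at collider WebVisits (neither it nor any descendant is in the conditioning set).
  P5: blocked at collider WebVisits (neither it nor any descendant is in the conditioning set).
{} does not satisfy the backdoor criterion.

No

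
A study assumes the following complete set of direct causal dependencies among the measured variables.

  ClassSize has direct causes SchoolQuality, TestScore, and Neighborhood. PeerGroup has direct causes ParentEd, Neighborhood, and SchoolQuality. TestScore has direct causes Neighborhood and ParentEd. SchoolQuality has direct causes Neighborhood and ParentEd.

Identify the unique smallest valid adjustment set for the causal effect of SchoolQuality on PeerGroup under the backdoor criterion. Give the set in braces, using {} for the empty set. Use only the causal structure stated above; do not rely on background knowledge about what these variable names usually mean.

{Neighborhood, ParentEd}

Variables eligible for adjustment (non-descendants of SchoolQuality, excluding SchoolQuality and PeerGroup): {Neighborhood, ParentEd, TestScore}.
Backdoor paths from SchoolQuality to PeerGroup:
  P1: SchoolQuality <- Neighborhood -> TestScore <- ParentEd -> PeerGroup
  P2: SchoolQuality <- Neighborhood -> PeerGroup
  P3: SchoolQuality <- Neighborhood -> ClassSize <- TestScore <- ParentEd -> PeerGroup
  P4: SchoolQuality <- ParentEd -> TestScore <- Neighborhood -> PeerGroup
  P5: SchoolQuality <- ParentEd -> TestScore -> ClassSize <- Neighborhood -> PeerGroup
  P6: SchoolQuality <- ParentEd -> PeerGroup
The empty set is not sufficient: P2 (SchoolQuality <- Neighborhood -> PeerGroup) has no collider blocking it and no conditioned non-collider, so it is open.
Try {Neighborhood, ParentEd}:
  P1: blocked at fork node Neighborhood ∈ conditioning set.
  P2: blocked at fork node Neighborhood ∈ conditioning set.
  P3: blocked at fork node Neighborhood ∈ conditioning set.
  P4: blocked at fork node ParentEd ∈ conditioning set.
  P5: blocked at fork node ParentEd ∈ conditioning set.
  P6: blocked at fork node ParentEd ∈ conditioning set.
{Neighborhood, ParentEd} contains no descendant of SchoolQuality and blocks every backdoor path.
Every element of {Neighborhood, ParentEd} is needed (dropping Neighborhood leaves P2 open; dropping ParentEd leaves P6 open), so no proper subset is valid.
Among all size-2 subsets of the eligible variables, only {Neighborhood, ParentEd} blocks every backdoor path, so it is the unique smallest valid adjustment set.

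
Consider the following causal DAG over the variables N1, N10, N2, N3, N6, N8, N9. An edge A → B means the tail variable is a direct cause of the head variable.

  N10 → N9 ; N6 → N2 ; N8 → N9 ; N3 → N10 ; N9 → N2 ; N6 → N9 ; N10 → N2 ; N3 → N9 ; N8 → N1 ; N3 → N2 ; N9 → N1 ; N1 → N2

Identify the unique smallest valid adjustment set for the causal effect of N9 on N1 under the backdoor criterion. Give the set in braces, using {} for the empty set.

Variables eligible for adjustment (non-descendants of N9, excluding N9 and N1): {N10, N3, N6, N8}.
Backdoor paths from N9 to N1:
  P1: N9 <- N6 -> N2 <- N1
  P2: N9 <- N8 -> N1
  P3: N9 <- N3 -> N10 -> N2 <- N1
  P4: N9 <- N3 -> N2 <- N1
  P5: N9 <- N10 <- N3 -> N2 <- N1
  P6: N9 <- N10 -> N2 <- N1
The empty set is not sufficient: P2 (N9 <- N8 -> N1) has no collider blocking it and no conditioned non-collider, so it is open.
Try {N8}:
  P1: blocked at collider N2 (neither it nor any descendant is in the conditioning set).
  P2: blocked at fork node N8 ∈ conditioning set.
  P3: blocked at collider N2 (neither it nor any descendant is in the conditioning set).
  P4: blocked at collider N2 (neither it nor any descendant is in the conditioning set).
  P5: blocked at collider N2 (neither it nor any descendant is in the conditioning set).
  P6: blocked at collider N2 (neither it nor any descendant is in the conditioning set).
{N8} contains no descendant of N9 and blocks every backdoor path.
No other singleton works — e.g. {N6} leaves P2 open — so {N8} is the unique smallest valid adjustment set.

{N8}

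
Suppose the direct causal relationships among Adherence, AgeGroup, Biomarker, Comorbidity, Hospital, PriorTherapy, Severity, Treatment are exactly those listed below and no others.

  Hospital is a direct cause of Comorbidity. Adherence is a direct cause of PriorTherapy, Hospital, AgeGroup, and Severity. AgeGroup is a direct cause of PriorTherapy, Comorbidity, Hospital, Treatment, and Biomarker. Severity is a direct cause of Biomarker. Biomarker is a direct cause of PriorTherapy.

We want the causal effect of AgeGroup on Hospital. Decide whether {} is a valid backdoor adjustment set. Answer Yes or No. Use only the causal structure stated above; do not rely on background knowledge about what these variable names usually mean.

Backdoor paths from AgeGroup to Hospital (paths whose first edge points into AgeGroup):
  P1: AgeGroup <- Adherence -> Hospital
Condition 1 (no descendant of AgeGroup in the set): holds — descendants of AgeGroup are {Biomarker, Comorbidity, Hospital, PriorTherapy, Treatment}; none are in {}.
Condition 2 (every backdoor path blocked by {}):
  P1: open — no interior node is in the conditioning set.
{} does not satisfy the backdoor criterion.

No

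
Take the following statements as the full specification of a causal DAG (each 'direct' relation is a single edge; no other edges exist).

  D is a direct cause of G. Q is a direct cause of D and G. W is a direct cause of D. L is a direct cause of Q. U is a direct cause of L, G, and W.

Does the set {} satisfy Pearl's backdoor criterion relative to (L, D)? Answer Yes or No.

Backdoor paths from L to D (paths whose first edge points into L):
  P1: L <- U -> W -> D
  P2: L <- U -> G <- Q -> D
  P3: L <- U -> G <- D
Condition 1 (no descendant of L in the set): holds — descendants of L are {D, G, Q}; none are in {}.
Condition 2 (every backdoor path blocked by {}):
  P1: open — no interior node is in the conditioning set.
  P2: blocked at collider G (neither it nor any descendant is in the conditioning set).
  P3: blocked at collider G (neither it nor any descendant is in the conditioning set).
{} does not satisfy the backdoor criterion.

No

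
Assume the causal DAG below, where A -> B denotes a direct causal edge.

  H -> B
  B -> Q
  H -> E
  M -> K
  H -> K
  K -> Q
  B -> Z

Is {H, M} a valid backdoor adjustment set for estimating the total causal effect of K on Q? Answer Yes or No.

Yes

Backdoor paths from K to Q (paths whose first edge points into K):
  P1: K <- H -> B -> Q
Condition 1 (no descendant of K in the set): holds — descendants of K are {Q}; none are in {H, M}.
Condition 2 (every backdoor path blocked by {H, M}):
  P1: blocked at fork node H ∈ conditioning set.
{H, M} satisfies the backdoor criterion.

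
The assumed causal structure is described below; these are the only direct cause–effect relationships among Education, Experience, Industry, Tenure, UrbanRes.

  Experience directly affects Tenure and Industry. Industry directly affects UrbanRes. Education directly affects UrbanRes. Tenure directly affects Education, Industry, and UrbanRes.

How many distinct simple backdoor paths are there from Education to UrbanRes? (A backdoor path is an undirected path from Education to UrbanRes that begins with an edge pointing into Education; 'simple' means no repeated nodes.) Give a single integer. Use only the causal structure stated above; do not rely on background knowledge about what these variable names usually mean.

3

A backdoor path from Education to UrbanRes is any simple undirected path whose first edge points into Education (i.e. leaves Education via a parent).
Parents of Education: {Tenure}.
Enumerating:
  P1: Education <- Tenure <- Experience -> Industry -> UrbanRes
  P2: Education <- Tenure -> Industry -> UrbanRes
  P3: Education <- Tenure -> UrbanRes
That exhausts the simple backdoor paths. Count: 3.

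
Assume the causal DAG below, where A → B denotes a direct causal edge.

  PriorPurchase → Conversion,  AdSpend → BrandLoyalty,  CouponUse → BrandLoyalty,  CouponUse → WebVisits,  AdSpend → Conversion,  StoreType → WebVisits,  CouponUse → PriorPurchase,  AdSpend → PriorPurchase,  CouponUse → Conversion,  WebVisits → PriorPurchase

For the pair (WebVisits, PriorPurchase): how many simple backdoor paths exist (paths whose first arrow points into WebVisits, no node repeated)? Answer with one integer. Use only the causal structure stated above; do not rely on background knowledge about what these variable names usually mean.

5

A backdoor path from WebVisits to PriorPurchase is any simple undirected path whose first edge points into WebVisits (i.e. leaves WebVisits via a parent).
Parents of WebVisits: {CouponUse, StoreType}.
Enumerating:
  P1: WebVisits <- CouponUse -> BrandLoyalty <- AdSpend -> PriorPurchase
  P2: WebVisits <- CouponUse -> BrandLoyalty <- AdSpend -> Conversion <- PriorPurchase
  P3: WebVisits <- CouponUse -> PriorPurchase
  P4: WebVisits <- CouponUse -> Conversion <- AdSpend -> PriorPurchase
  P5: WebVisits <- CouponUse -> Conversion <- PriorPurchase
That exhausts the simple backdoor paths. Count: 5.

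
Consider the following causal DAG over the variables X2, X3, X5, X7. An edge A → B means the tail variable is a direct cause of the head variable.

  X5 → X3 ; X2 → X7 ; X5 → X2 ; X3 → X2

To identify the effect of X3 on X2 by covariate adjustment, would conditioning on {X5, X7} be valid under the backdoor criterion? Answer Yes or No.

No

Backdoor paths from X3 to X2 (paths whose first edge points into X3):
  P1: X3 <- X5 -> X2
Condition 1 (no descendant of X3 in the set): FAILS — X7 is a descendant of X3.
Condition 2 (every backdoor path blocked by {X5, X7}):
  P1: blocked at fork node X5 ∈ conditioning set.
{X5, X7} does not satisfy the backdoor criterion.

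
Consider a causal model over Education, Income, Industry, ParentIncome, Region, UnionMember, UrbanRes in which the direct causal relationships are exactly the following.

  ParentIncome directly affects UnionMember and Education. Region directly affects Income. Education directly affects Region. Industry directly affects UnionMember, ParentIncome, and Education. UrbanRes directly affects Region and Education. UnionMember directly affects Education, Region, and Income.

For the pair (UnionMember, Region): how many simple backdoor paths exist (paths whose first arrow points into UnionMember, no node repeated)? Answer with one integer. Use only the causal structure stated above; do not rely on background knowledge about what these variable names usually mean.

8

A backdoor path from UnionMember to Region is any simple undirected path whose first edge points into UnionMember (i.e. leaves UnionMember via a parent).
Parents of UnionMember: {Industry, ParentIncome}.
Enumerating:
  P1: UnionMember <- Industry -> ParentIncome -> Education <- UrbanRes -> Region
  P2: UnionMember <- Industry -> ParentIncome -> Education -> Region
  P3: UnionMember <- Industry -> Education <- UrbanRes -> Region
  P4: UnionMember <- Industry -> Education -> Region
  P5: UnionMember <- ParentIncome <- Industry -> Education <- UrbanRes -> Region
  P6: UnionMember <- ParentIncome <- Industry -> Education -> Region
  P7: UnionMember <- ParentIncome -> Education <- UrbanRes -> Region
  P8: UnionMember <- ParentIncome -> Education -> Region
That exhausts the simple backdoor paths. Count: 8.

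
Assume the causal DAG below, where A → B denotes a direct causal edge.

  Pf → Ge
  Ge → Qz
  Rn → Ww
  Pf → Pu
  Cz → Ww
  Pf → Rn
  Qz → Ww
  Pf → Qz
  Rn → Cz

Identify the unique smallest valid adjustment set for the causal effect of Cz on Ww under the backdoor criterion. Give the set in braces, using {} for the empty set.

{Rn}

Variables eligible for adjustment (non-descendants of Cz, excluding Cz and Ww): {Ge, Pf, Pu, Qz, Rn}.
Backdoor paths from Cz to Ww:
  P1: Cz <- Rn <- Pf -> Ge -> Qz -> Ww
  P2: Cz <- Rn <- Pf -> Qz -> Ww
  P3: Cz <- Rn -> Ww
The empty set is not sufficient: P1 (Cz <- Rn <- Pf -> Ge -> Qz -> Ww) has no collider blocking it and no conditioned non-collider, so it is open.
Try {Rn}:
  P1: blocked at chain node Rn ∈ conditioning set.
  P2: blocked at chain node Rn ∈ conditioning set.
  P3: blocked at fork node Rn ∈ conditioning set.
{Rn} contains no descendant of Cz and blocks every backdoor path.
No other singleton works — e.g. {Pf} leaves P3 open — so {Rn} is the unique smallest valid adjustment set.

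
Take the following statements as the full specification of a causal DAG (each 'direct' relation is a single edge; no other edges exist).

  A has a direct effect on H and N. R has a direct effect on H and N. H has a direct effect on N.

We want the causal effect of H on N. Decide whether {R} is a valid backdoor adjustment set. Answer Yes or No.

No

Backdoor paths from H to N (paths whose first edge points into H):
  P1: H <- R -> N
  P2: H <- A -> N
Condition 1 (no descendant of H in the set): holds — descendants of H are {N}; none are in {R}.
Condition 2 (every backdoor path blocked by {R}):
  P1: blocked at fork node R ∈ conditioning set.
  P2: open — no interior node is in the conditioning set.
{R} does not satisfy the backdoor criterion.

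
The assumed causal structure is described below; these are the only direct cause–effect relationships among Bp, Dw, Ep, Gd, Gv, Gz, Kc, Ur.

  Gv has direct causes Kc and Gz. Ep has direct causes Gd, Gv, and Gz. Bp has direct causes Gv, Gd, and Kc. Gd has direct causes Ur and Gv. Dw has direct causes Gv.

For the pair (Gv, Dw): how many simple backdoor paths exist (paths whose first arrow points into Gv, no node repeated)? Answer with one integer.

A backdoor path from Gv to Dw is any simple undirected path whose first edge points into Gv (i.e. leaves Gv via a parent).
Parents of Gv: {Gz, Kc}.
No simple path from any parent of Gv reaches Dw without revisiting Gv, so there are no backdoor paths.

0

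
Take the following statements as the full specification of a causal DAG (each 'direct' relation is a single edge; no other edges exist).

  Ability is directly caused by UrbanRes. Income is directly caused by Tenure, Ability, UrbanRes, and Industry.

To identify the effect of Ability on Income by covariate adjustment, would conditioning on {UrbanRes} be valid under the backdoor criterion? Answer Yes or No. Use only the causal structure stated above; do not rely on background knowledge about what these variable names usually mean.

Yes

Backdoor paths from Ability to Income (paths whose first edge points into Ability):
  P1: Ability <- UrbanRes -> Income
Condition 1 (no descendant of Ability in the set): holds — descendants of Ability are {Income}; none are in {UrbanRes}.
Condition 2 (every backdoor path blocked by {UrbanRes}):
  P1: blocked at fork node UrbanRes ∈ conditioning set.
{UrbanRes} satisfies the backdoor criterion.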